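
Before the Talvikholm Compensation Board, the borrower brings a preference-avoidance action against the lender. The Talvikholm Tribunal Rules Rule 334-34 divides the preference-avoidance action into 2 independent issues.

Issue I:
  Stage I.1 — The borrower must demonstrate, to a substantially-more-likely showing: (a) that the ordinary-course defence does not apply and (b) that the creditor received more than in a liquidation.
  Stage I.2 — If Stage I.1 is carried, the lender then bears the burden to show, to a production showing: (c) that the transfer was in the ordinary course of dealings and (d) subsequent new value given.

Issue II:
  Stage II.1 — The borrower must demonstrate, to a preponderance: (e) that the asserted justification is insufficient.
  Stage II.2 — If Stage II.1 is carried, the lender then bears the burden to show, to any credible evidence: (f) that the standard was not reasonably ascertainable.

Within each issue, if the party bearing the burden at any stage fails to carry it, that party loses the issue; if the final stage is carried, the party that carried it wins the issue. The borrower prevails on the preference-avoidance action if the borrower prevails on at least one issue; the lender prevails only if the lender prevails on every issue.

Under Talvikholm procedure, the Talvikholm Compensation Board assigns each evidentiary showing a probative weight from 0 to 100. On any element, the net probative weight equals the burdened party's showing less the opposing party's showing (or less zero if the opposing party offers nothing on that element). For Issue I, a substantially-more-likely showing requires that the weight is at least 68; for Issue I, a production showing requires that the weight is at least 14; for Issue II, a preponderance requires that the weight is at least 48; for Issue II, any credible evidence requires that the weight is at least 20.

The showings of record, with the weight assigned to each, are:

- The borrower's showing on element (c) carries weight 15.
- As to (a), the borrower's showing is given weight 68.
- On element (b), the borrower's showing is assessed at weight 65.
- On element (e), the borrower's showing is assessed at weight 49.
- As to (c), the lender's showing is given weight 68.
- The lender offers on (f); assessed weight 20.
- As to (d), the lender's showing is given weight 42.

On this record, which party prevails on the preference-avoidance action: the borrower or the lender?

— Issue I —
Stage I.1 (borrower, a substantially-more-likely showing, weight is at least 68): (a) 68 ≥ 68 — meets; (b) 65 < 68 — fails.
  Not every element is met, so the borrower fails to carry Stage I.1.
The lender prevails on this issue.
— Issue II —
Stage II.1 (borrower, a preponderance, weight is at least 48): (e) 49 ≥ 48 — meets.
  The borrower carries Stage II.1; the lender now bears the burden.
Stage II.2 (lender, any credible evidence, weight is at least 20): (f) 20 ≥ 20 — meets.
  The lender carries the last stage.
Every stage carried; the lender prevails on this issue.
Per-issue: Issue I → lender; Issue II → lender. The borrower must prevail on at least one issue; overall, the lender prevails.

lender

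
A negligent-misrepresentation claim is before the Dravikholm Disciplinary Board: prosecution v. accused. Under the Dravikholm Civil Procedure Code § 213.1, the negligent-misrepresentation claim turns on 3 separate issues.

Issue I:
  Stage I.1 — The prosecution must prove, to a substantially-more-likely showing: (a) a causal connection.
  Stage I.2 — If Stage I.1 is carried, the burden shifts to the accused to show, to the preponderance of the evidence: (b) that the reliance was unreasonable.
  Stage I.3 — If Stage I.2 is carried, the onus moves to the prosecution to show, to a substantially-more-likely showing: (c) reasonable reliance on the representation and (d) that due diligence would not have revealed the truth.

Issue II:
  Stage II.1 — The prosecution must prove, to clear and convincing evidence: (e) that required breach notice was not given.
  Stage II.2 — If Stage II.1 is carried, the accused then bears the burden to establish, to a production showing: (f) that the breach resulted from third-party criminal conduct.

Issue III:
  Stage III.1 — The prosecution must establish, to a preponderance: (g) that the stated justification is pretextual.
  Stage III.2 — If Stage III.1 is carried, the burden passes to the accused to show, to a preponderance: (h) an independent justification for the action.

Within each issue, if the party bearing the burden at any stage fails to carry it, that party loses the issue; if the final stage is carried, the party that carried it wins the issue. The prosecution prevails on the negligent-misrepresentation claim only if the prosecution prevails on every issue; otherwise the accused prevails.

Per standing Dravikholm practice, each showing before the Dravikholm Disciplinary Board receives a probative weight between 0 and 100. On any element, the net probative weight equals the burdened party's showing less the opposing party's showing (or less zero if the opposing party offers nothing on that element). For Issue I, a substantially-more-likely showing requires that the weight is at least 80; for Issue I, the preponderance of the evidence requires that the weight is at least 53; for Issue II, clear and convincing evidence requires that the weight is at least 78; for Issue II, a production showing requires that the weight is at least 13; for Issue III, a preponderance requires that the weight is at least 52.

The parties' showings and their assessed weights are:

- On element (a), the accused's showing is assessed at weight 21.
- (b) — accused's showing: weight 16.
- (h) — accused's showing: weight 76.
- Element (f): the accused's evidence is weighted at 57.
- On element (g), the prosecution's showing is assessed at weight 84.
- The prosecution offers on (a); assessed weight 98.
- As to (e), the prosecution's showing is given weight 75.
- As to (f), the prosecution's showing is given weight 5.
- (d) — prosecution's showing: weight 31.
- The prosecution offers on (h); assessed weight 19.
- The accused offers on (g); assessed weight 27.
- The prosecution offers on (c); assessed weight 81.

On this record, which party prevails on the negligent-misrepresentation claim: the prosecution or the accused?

— Issue I —
Stage I.1 (prosecution, a substantially-more-likely showing, weight is at least 80): (a) net 98−21=77 < 80 — fails.
  Not every element is met, so the prosecution fails to carry Stage I.1.
The analysis ends at Stage I.1; the accused prevails on this issue.
— Issue II —
Stage II.1 (prosecution, clear and convincing evidence, weight is at least 78): (e) 75 < 78 — fails.
  The prosecution does not carry Stage II.1.
The accused prevails on this issue.
— Issue III —
Stage III.1 — burden on prosecution; standard: a preponderance (weight is at least 52).
    (g): 84 − 27 = 57 ≥ 52 [met]
  All elements met. The burden passes to the accused.
Stage III.2 — burden on accused; standard: a preponderance (weight is at least 52).
    (h): 76 − 19 = 57 ≥ 52 [met]
  Stage III.2 carried; the final stage is satisfied.
All stages carried — the accused prevails on this issue.
Per-issue: Issue I → accused; Issue II → accused; Issue III → accused. The prosecution must prevail on every issue; overall, the accused prevails.

accused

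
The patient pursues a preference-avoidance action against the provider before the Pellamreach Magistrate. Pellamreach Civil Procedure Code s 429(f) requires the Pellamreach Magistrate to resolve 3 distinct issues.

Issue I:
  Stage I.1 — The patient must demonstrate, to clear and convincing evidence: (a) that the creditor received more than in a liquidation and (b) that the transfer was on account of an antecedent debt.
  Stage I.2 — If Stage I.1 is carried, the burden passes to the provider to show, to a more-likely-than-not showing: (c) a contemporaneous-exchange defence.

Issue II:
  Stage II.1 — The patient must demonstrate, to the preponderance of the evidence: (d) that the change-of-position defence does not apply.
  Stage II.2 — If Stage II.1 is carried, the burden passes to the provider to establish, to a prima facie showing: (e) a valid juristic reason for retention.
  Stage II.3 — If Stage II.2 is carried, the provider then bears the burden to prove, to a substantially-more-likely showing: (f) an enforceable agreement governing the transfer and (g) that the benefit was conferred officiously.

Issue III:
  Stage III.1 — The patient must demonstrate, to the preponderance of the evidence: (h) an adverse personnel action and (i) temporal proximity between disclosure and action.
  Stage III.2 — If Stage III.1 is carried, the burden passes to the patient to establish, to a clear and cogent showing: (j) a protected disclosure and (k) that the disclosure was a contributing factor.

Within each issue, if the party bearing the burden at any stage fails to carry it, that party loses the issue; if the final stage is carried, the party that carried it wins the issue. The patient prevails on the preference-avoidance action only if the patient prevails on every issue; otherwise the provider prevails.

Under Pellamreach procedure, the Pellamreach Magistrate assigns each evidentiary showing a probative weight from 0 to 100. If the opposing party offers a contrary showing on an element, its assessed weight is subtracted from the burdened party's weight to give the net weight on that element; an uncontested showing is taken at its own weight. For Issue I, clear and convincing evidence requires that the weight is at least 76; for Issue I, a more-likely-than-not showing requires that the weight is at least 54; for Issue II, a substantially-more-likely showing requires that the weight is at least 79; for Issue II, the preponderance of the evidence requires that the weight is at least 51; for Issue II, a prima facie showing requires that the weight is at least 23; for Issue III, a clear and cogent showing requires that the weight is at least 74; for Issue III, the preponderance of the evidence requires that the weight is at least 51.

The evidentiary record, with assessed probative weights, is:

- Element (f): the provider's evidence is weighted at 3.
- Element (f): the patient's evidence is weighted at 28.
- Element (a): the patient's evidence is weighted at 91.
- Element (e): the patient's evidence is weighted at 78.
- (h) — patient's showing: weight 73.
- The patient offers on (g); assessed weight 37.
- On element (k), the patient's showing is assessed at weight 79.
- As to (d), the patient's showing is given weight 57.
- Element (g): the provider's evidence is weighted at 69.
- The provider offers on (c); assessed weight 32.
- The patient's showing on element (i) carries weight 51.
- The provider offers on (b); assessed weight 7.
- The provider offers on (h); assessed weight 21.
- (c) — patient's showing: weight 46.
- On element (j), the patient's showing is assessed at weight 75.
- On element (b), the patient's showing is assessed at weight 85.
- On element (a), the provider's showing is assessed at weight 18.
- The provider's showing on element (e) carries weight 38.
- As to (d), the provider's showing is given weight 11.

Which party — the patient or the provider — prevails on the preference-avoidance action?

provider

— Issue I —
Stage I.1 (patient, clear and convincing evidence, weight is at least 76): (a) net 91−18=73 < 76 — fails; (b) net 85−7=78 ≥ 76 — meets.
  Stage I.1 not carried; the patient fails its burden.
The provider prevails on this issue.
— Issue II —
Stage II.1 (patient, the preponderance of the evidence, weight is at least 51): (d) net 57−11=46 < 51 — fails.
  Not every element is met, so the patient fails to carry Stage II.1.
The analysis ends at Stage II.1; the provider prevails on this issue.
— Issue III —
At Stage III.1 the patient must meet the preponderance of the evidence (weight is at least 51): on (h) the weight is 73 less the opposing 21 gives net 52, ≥ 51, so (h) meets the standard; on (i) the weight is 51, which does reach 51, so (i) meets the standard.
  Stage III.1 carried; the burden remains with the patient.
At Stage III.2 the patient must meet a clear and cogent showing (weight is at least 74): on (j) the weight is 75, ≥ 74, so (j) meets the standard; on (k) the weight is 79, ≥ 74, so (k) meets the standard.
  Stage III.2 carried; the final stage is satisfied.
With every stage satisfied, the patient prevails on this issue.
Per-issue: Issue I → provider; Issue II → provider; Issue III → patient. The patient must prevail on every issue; overall, the provider prevails.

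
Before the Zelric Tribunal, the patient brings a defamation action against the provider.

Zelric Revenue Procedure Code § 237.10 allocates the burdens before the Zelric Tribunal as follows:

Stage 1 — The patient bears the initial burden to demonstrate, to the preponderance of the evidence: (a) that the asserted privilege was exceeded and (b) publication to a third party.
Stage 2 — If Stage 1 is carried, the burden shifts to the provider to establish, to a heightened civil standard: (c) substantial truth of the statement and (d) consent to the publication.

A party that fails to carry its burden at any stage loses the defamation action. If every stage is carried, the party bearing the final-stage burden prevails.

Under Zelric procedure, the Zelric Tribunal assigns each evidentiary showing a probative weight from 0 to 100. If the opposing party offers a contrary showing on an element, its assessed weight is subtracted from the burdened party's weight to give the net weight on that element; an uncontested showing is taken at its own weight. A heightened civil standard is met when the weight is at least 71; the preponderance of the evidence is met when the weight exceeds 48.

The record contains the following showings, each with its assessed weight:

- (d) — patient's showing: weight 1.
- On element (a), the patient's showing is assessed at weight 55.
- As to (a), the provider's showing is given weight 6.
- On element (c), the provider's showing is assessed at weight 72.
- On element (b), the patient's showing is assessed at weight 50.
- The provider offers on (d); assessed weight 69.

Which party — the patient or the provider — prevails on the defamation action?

patient

Stage 1 — burden on patient; standard: the preponderance of the evidence (weight exceeds 48).
    (a): 55 − 6 = 49 > 48 [met]
    (b): 50 > 48 [met]
  All elements met. The burden passes to the provider.
Stage 2 — burden on provider; standard: a heightened civil standard (weight is at least 71).
    (c): 72 ≥ 71 [met]
    (d): 69 − 1 = 68 < 71 [not met]
  Not every element is met, so the provider fails to carry Stage 2.
The analysis ends at Stage 2; the patient prevails.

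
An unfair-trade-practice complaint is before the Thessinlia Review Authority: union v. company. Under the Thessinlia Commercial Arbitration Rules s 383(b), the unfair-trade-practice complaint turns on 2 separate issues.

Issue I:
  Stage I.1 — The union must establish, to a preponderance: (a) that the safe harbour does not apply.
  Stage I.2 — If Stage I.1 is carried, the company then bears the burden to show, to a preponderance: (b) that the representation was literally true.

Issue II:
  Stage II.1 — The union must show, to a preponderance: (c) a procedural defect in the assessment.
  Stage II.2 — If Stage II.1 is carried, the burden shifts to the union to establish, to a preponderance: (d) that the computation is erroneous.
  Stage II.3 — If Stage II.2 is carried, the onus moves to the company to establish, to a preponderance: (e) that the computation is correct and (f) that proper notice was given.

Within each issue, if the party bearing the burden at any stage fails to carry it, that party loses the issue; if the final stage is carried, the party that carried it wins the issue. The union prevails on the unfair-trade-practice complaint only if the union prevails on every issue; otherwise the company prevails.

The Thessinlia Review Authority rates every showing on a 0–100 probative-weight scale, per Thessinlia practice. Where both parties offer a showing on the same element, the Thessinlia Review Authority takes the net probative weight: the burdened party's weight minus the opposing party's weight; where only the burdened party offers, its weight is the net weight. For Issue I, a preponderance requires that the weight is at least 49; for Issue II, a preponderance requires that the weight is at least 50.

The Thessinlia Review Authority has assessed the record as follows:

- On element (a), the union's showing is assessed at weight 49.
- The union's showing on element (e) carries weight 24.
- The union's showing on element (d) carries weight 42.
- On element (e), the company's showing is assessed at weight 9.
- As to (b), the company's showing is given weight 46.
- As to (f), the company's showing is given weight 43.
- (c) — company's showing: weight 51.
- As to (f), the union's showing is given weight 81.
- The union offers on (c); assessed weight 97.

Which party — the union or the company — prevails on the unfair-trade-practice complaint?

company

— Issue I —
Stage I.1 — burden on union; standard: a preponderance (weight is at least 49).
    (a): 49 ≥ 49 [met]
  All elements met. The burden passes to the company.
Stage I.2 — burden on company; standard: a preponderance (weight is at least 49).
    (b): 46 < 49 [not met]
  The company does not carry Stage I.2.
So the union prevails on this issue.
— Issue II —
Stage II.1 (union, a preponderance, weight is at least 50): (c) net 97−51=46 < 50 — fails.
  Stage II.1 not carried; the union fails its burden.
The company prevails on this issue.
Per-issue: Issue I → union; Issue II → company. The union must prevail on every issue; overall, the company prevails.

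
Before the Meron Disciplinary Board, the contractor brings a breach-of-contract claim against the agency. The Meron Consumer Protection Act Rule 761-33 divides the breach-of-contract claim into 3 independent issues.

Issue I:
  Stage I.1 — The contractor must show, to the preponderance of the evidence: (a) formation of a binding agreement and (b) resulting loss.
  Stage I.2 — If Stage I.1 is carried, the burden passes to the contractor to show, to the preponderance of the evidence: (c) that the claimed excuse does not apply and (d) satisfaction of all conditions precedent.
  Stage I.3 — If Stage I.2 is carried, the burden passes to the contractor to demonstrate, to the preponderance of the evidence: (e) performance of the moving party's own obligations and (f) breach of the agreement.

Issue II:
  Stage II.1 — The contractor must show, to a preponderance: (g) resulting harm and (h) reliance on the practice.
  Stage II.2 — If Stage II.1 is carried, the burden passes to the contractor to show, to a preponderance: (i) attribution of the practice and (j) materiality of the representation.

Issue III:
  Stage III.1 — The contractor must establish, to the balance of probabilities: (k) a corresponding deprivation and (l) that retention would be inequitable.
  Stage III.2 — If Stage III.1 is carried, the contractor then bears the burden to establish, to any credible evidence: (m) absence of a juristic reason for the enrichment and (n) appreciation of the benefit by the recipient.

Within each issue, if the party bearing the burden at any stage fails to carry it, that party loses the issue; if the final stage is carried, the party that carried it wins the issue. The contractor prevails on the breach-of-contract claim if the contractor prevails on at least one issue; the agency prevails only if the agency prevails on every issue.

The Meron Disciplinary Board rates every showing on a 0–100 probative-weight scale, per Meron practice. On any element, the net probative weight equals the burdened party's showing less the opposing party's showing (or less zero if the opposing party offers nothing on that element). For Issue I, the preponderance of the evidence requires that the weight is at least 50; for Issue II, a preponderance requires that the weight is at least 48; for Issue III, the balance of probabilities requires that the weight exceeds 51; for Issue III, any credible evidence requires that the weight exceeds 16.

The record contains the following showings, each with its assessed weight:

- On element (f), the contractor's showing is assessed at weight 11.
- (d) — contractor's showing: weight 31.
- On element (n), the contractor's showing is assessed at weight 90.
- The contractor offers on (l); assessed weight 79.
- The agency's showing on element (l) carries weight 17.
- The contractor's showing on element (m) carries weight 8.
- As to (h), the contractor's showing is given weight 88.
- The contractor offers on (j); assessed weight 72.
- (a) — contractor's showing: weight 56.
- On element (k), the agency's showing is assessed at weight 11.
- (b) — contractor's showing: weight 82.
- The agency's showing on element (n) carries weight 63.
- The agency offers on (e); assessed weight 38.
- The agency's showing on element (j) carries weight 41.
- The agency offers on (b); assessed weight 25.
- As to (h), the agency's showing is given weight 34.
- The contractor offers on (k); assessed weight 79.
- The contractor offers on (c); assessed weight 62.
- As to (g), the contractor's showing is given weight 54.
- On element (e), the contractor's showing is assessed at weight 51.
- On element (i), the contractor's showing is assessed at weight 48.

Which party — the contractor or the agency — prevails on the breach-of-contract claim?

agency

— Issue I —
Stage I.1 (contractor, the preponderance of the evidence, weight is at least 50): (a) 56 ≥ 50 — meets; (b) net 82−25=57 ≥ 50 — meets.
  Stage I.1 is satisfied; the contractor continues to bear the burden.
Stage I.2 (contractor, the preponderance of the evidence, weight is at least 50): (c) 62 ≥ 50 — meets; (d) 31 < 50 — fails.
  Not every element is met, so the contractor fails to carry Stage I.2.
The analysis ends at Stage I.2; the agency prevails on this issue.
— Issue II —
At Stage II.1 the contractor must meet a preponderance (weight is at least 48): on (g) the weight is 54, ≥ 48, so (g) meets the standard; on (h) the weight is 88 less the opposing 34 gives net 54, ≥ 48, so (h) meets the standard.
  Stage II.1 is satisfied; the contractor continues to bear the burden.
At Stage II.2 the contractor must meet a preponderance (weight is at least 48): on (i) the weight is 48, which does reach 48, so (i) meets the standard; on (j) the weight is 72 less the opposing 41 gives net 31, < 48, so (j) does not meet the standard.
  Not every element is met, so the contractor fails to carry Stage II.2.
So the agency prevails on this issue.
— Issue III —
Stage III.1 (contractor, the balance of probabilities, weight exceeds 51): (k) net 79−11=68 > 51 — meets; (l) net 79−17=62 > 51 — meets.
  Stage III.1 is satisfied; the contractor continues to bear the burden.
Stage III.2 (contractor, any credible evidence, weight exceeds 16): (m) 8 ≤ 16 — fails; (n) net 90−63=27 > 16 — meets.
  The contractor does not carry Stage III.2.
The agency prevails on this issue.
Per-issue: Issue I → agency; Issue II → agency; Issue III → agency. The contractor must prevail on at least one issue; overall, the agency prevails.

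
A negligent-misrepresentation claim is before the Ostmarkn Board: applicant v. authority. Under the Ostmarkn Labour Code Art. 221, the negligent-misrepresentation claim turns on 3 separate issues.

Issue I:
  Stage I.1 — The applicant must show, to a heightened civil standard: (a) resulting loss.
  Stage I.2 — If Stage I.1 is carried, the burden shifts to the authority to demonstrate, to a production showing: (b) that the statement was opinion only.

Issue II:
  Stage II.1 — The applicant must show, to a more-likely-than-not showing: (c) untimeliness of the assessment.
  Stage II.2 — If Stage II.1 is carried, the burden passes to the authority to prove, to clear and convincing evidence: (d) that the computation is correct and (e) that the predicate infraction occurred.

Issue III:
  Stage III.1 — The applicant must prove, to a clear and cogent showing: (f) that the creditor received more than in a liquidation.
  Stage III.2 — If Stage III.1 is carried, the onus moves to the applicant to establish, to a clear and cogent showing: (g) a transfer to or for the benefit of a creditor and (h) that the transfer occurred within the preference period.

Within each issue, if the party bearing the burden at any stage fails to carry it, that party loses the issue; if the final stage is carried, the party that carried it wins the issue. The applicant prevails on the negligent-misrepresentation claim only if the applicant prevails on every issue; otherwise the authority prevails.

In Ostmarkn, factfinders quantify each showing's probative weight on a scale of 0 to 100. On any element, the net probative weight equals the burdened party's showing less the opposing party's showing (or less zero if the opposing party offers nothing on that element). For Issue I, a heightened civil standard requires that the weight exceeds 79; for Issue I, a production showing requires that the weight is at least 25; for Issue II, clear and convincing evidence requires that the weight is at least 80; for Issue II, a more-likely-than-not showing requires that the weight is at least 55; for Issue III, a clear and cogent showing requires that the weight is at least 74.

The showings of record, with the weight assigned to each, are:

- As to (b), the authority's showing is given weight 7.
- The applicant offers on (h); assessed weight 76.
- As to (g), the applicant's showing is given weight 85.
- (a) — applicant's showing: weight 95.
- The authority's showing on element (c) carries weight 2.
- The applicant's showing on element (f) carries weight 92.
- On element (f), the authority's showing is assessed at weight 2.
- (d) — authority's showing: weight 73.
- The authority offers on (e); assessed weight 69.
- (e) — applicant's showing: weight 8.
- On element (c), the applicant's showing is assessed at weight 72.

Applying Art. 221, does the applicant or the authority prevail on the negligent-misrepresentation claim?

— Issue I —
Stage I.1 (applicant, a heightened civil standard, weight exceeds 79): (a) 95 > 79 — meets.
  Stage I.1 carried; the burden shifts to the authority.
Stage I.2 (authority, a production showing, weight is at least 25): (b) 7 < 25 — fails.
  The authority does not carry Stage I.2.
So the applicant prevails on this issue.
— Issue II —
At Stage II.1 the applicant must meet a more-likely-than-not showing (weight is at least 55): on (c) the weight is 72 less the opposing 2 gives net 70, which does reach 55, so (c) meets the standard.
  All elements met. The burden passes to the authority.
At Stage II.2 the authority must meet clear and convincing evidence (weight is at least 80): on (d) the weight is 73, which does not reach 80, so (d) does not meet the standard; on (e) the weight is 69 less the opposing 8 gives net 61, which does not reach 80, so (e) does not meet the standard.
  Not every element is met, so the authority fails to carry Stage II.2.
The analysis ends at Stage II.2; the applicant prevails on this issue.
— Issue III —
Stage III.1 — burden on applicant; standard: a clear and cogent showing (weight is at least 74).
    (f): 92 − 2 = 90 ≥ 74 [met]
  All elements met. The applicant retains the burden for Stage III.2.
Stage III.2 — burden on applicant; standard: a clear and cogent showing (weight is at least 74).
    (g): 85 ≥ 74 [met]
    (h): 76 ≥ 74 [met]
  The applicant carries the last stage.
Every stage carried; the applicant prevails on this issue.
Per-issue: Issue I → applicant; Issue II → applicant; Issue III → applicant. The applicant must prevail on every issue; overall, the applicant prevails.

applicant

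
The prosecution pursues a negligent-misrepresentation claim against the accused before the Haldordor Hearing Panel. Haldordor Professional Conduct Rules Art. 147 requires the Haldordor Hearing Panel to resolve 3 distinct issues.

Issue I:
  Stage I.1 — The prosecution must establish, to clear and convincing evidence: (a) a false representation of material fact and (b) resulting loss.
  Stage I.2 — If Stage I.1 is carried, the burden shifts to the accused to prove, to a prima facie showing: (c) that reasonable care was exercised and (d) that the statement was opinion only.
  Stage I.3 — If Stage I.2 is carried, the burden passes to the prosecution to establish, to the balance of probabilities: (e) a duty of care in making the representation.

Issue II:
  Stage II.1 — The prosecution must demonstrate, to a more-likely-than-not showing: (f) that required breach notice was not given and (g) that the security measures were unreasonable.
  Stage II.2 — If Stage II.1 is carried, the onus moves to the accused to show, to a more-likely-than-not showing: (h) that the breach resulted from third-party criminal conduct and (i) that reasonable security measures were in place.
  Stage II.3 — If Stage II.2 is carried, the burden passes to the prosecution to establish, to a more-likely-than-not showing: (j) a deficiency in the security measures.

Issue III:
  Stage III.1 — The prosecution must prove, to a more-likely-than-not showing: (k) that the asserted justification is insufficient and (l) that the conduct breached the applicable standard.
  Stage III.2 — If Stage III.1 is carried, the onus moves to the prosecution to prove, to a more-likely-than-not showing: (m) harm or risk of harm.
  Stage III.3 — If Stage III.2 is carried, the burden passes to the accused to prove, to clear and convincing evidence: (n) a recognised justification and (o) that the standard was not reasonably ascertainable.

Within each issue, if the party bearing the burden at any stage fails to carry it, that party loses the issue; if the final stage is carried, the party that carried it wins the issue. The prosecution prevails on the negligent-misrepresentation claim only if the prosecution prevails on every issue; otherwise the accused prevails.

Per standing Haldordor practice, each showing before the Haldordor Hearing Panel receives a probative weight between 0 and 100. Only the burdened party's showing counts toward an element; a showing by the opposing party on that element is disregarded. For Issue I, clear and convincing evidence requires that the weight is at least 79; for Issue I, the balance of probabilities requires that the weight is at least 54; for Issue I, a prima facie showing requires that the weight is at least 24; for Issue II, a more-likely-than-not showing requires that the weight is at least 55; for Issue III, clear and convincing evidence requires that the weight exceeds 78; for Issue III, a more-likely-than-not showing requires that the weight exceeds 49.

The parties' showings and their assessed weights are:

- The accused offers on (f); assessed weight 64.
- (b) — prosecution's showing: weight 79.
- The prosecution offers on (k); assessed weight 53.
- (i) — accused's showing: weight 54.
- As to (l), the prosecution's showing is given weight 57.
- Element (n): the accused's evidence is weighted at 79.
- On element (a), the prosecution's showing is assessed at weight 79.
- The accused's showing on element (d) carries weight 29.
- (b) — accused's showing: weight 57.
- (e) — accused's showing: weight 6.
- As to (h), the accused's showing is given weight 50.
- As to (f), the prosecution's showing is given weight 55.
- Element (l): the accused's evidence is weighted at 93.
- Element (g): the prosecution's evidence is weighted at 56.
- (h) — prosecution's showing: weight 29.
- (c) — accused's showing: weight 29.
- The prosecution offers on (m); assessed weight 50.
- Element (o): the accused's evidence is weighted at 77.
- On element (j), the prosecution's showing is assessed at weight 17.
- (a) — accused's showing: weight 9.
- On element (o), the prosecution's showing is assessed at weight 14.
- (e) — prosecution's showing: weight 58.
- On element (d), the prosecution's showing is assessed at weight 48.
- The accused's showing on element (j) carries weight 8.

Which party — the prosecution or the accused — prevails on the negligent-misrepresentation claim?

prosecution

— Issue I —
At Stage I.1 the prosecution must meet clear and convincing evidence (weight is at least 79): on (a) the weight is 79 (the accused's 9 is given no effect), ≥ 79, so (a) meets the standard; on (b) the weight is 79 (the accused's 57 is given no effect), ≥ 79, so (b) meets the standard.
  Stage I.1 is satisfied; the onus moves to the accused.
At Stage I.2 the accused must meet a prima facie showing (weight is at least 24): on (c) the weight is 29, which does reach 24, so (c) meets the standard; on (d) the weight is 29 (the prosecution's 48 is given no effect), ≥ 24, so (d) meets the standard.
  Stage I.2 is satisfied; the onus moves to the prosecution.
At Stage I.3 the prosecution must meet the balance of probabilities (weight is at least 54): on (e) the weight is 58 (the accused's 6 is given no effect), ≥ 54, so (e) meets the standard.
  Stage I.3 carried; the final stage is satisfied.
All stages carried — the prosecution prevails on this issue.
— Issue II —
Stage II.1 — burden on prosecution; standard: a more-likely-than-not showing (weight is at least 55).
    (f): 55 (accused's 64 disregarded) ≥ 55 [met]
    (g): 56 ≥ 55 [met]
  Stage II.1 is satisfied; the onus moves to the accused.
Stage II.2 — burden on accused; standard: a more-likely-than-not showing (weight is at least 55).
    (h): 50 (prosecution's 29 disregarded) < 55 [not met]
    (i): 54 < 55 [not met]
  Stage II.2 not carried; the accused fails its burden.
The analysis ends at Stage II.2; the prosecution prevails on this issue.
— Issue III —
Stage III.1 (prosecution, a more-likely-than-not showing, weight exceeds 49): (k) 53 > 49 — meets; (l) 57 (accused's 93 disregarded) > 49 — meets.
  Stage III.1 is satisfied; the prosecution continues to bear the burden.
Stage III.2 (prosecution, a more-likely-than-not showing, weight exceeds 49): (m) 50 > 49 — meets.
  All elements met. The burden passes to the accused.
Stage III.3 (accused, clear and convincing evidence, weight exceeds 78): (n) 79 > 78 — meets; (o) 77 (prosecution's 14 disregarded) ≤ 78 — fails.
  Not every element is met, so the accused fails to carry Stage III.3.
So the prosecution prevails on this issue.
Per-issue: Issue I → prosecution; Issue II → prosecution; Issue III → prosecution. The prosecution must prevail on every issue; overall, the prosecution prevails.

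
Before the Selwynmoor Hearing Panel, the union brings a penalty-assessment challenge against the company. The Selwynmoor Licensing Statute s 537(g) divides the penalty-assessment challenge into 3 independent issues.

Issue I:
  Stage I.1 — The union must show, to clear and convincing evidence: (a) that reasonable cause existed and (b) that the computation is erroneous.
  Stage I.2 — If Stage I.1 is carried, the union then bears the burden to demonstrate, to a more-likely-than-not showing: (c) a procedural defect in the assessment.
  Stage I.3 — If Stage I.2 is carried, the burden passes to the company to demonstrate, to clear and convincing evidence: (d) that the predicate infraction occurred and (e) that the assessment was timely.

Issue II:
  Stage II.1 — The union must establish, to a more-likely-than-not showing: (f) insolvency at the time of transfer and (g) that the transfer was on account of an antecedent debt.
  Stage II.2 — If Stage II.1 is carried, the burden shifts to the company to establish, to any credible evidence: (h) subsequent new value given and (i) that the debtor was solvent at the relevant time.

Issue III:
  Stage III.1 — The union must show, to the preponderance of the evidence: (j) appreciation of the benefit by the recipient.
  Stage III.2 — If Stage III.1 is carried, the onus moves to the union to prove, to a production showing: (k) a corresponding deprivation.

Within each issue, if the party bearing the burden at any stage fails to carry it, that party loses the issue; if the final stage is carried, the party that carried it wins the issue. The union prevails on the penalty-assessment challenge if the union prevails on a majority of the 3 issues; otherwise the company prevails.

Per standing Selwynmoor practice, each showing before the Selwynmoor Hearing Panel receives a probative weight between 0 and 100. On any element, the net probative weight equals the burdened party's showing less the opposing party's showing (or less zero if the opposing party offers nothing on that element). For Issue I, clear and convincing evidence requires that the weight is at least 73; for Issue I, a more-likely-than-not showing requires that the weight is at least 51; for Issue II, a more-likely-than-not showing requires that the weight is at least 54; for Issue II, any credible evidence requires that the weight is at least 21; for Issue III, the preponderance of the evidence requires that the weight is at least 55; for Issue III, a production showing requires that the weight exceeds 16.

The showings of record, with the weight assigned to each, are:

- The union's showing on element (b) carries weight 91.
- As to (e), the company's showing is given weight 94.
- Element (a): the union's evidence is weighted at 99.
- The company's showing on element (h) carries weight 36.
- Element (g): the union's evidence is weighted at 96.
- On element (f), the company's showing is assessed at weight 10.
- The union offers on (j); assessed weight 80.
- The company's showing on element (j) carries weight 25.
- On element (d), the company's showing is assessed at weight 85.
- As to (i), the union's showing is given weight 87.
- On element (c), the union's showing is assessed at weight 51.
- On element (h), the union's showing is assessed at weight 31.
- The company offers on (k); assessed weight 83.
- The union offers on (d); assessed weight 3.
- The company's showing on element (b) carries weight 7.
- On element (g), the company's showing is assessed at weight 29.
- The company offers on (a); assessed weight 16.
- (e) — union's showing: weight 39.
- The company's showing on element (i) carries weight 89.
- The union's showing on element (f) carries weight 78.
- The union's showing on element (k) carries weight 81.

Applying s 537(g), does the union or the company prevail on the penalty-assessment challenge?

union

— Issue I —
At Stage I.1 the union must meet clear and convincing evidence (weight is at least 73): on (a) the weight is 99 less the opposing 16 gives net 83, which does reach 73, so (a) meets the standard; on (b) the weight is 91 less the opposing 7 gives net 84, which does reach 73, so (b) meets the standard.
  Stage I.1 carried; the burden remains with the union.
At Stage I.2 the union must meet a more-likely-than-not showing (weight is at least 51): on (c) the weight is 51, ≥ 51, so (c) meets the standard.
  Stage I.2 is satisfied; the onus moves to the company.
At Stage I.3 the company must meet clear and convincing evidence (weight is at least 73): on (d) the weight is 85 less the opposing 3 gives net 82, which does reach 73, so (d) meets the standard; on (e) the weight is 94 less the opposing 39 gives net 55, < 73, so (e) does not meet the standard.
  The company does not carry Stage I.3.
The analysis ends at Stage I.3; the union prevails on this issue.
— Issue II —
At Stage II.1 the union must meet a more-likely-than-not showing (weight is at least 54): on (f) the weight is 78 less the opposing 10 gives net 68, ≥ 54, so (f) meets the standard; on (g) the weight is 96 less the opposing 29 gives net 67, which does reach 54, so (g) meets the standard.
  Stage II.1 is satisfied; the onus moves to the company.
At Stage II.2 the company must meet any credible evidence (weight is at least 21): on (h) the weight is 36 less the opposing 31 gives net 5, < 21, so (h) does not meet the standard; on (i) the weight is 89 less the opposing 87 gives net 2, < 21, so (i) does not meet the standard.
  The company does not carry Stage II.2.
The analysis ends at Stage II.2; the union prevails on this issue.
— Issue III —
Stage III.1 (union, the preponderance of the evidence, weight is at least 55): (j) net 80−25=55 ≥ 55 — meets.
  All elements met. The union retains the burden for Stage III.2.
Stage III.2 (union, a production showing, weight exceeds 16): (k) net 81−83=-2 ≤ 16 — fails.
  Not every element is met, so the union fails to carry Stage III.2.
So the company prevails on this issue.
Per-issue: Issue I → union; Issue II → union; Issue III → company. The union must prevail on a majority of issues; overall, the union prevails.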